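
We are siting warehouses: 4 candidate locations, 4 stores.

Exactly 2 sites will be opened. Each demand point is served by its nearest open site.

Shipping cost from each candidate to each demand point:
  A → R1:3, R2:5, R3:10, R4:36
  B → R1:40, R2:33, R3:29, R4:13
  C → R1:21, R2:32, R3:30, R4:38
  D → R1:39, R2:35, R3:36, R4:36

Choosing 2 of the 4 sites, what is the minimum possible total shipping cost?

Open {A, B}.
  R1→A 3, R2→A 5, R3→A 10, R4→B 13  ⇒ total 31.
Compare {A, C}: total 54.
Compare {A, D}: total 54.
No size-2 selection does better; minimum is 31.

31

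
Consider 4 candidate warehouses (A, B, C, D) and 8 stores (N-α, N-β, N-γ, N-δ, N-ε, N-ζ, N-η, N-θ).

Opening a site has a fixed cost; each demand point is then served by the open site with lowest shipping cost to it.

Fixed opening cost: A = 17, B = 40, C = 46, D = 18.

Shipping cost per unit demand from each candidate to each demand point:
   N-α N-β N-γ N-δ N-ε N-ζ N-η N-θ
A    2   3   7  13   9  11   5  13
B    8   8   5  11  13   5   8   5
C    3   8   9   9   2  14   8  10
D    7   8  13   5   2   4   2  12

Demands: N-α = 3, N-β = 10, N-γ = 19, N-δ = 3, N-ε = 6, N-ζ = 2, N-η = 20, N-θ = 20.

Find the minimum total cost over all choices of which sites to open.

Open {A, B, D}: assign each demand point to its cheapest open site.
  N-α→A 3×2=6, N-β→A 10×3=30, N-γ→B 19×5=95, N-δ→D 3×5=15, N-ε→D 6×2=12, N-ζ→D 2×4=8, N-η→D 20×2=40, N-θ→B 20×5=100
  shipping cost 306, fixed 75 → total 381.
Compare {A, B, C, D}: shipping cost 306 + fixed 121 = 427.
Compare {B, D}: shipping cost 371 + fixed 58 = 429.
Compare {B, C, D}: shipping cost 359 + fixed 104 = 463.
All other subsets cost ≥ 427. Minimum total cost: 381.

381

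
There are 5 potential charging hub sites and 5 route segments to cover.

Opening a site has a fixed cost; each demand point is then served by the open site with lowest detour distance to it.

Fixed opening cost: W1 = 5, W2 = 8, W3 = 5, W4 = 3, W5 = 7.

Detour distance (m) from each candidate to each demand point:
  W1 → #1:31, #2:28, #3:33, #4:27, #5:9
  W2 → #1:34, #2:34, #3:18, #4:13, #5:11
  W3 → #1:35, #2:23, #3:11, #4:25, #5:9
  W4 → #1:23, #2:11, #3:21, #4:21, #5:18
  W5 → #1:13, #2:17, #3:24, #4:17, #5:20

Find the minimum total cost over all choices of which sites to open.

Open {W3, W4, W5}: assign each demand point to its cheapest open site.
  #1→W5 13, #2→W4 11, #3→W3 11, #4→W5 17, #5→W3 9
  detour distance 61, fixed 15 → total 76.
Compare {W3, W5}: detour distance 67 + fixed 12 = 79.
Compare {W2, W3, W4, W5}: detour distance 57 + fixed 23 = 80.
Compare {W1, W3, W4, W5}: detour distance 61 + fixed 20 = 81.
All other subsets cost ≥ 79. Minimum total cost: 76.

76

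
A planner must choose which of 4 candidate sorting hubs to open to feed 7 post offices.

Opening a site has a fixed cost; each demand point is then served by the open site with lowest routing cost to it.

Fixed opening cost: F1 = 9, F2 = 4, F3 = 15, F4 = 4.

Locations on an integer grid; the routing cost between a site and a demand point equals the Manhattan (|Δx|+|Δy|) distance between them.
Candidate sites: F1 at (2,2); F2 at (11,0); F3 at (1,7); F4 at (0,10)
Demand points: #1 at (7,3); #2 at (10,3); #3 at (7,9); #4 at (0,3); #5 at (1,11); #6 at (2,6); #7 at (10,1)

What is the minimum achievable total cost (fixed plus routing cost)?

Open {F2, F4}: assign each demand point to its cheapest open site.
  #1→F2 7, #2→F2 4, #3→F4 8, #4→F4 7, #5→F4 2, #6→F4 6, #7→F2 2
  routing cost 36, fixed 8 → total 44.
Compare {F1, F2, F4}: routing cost 29 + fixed 17 = 46.
Compare {F2, F3}: routing cost 32 + fixed 19 = 51.
Compare {F2, F3, F4}: routing cost 30 + fixed 23 = 53.
All other subsets cost ≥ 46. Minimum total cost: 44.

44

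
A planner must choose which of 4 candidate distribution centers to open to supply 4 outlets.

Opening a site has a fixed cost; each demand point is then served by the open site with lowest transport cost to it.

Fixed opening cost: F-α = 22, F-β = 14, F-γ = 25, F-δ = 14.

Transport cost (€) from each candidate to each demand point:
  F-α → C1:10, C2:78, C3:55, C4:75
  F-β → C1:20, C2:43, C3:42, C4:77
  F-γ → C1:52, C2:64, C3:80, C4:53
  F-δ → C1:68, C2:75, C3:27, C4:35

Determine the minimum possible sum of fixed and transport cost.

Open {F-β, F-δ}: assign each demand point to its cheapest open site.
  C1→F-β 20, C2→F-β 43, C3→F-δ 27, C4→F-δ 35
  transport cost 125, fixed 28 → total 153.
Compare {F-α, F-β, F-δ}: transport cost 115 + fixed 50 = 165.
Compare {F-β, F-γ, F-δ}: transport cost 125 + fixed 53 = 178.
Compare {F-α, F-δ}: transport cost 147 + fixed 36 = 183.
All other subsets cost ≥ 165. Minimum total cost: 153.

153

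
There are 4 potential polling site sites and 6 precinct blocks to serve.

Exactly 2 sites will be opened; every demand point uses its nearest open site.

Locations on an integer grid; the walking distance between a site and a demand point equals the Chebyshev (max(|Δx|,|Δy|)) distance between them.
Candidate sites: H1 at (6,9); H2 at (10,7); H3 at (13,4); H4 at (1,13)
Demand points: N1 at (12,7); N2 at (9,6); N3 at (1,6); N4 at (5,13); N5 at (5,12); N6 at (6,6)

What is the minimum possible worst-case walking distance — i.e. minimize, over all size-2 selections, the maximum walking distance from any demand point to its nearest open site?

5

Open {H1, H2}.
  Farthest demand point is N3 at walking distance 5 (to H1); all others are ≤ 5.
With {H1, H3} the worst case is 5.
With {H1, H4} the worst case is 6.
No size-2 selection achieves below 5.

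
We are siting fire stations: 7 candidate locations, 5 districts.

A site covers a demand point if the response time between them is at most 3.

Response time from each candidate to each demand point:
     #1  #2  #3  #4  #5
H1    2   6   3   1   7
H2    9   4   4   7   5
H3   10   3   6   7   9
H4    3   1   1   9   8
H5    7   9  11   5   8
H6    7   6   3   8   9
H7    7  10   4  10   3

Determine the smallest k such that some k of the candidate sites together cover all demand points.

3

Coverage sets (demand points within 3 of each site):
  H1: {#1, #3, #4}
  H2: {}
  H3: {#2}
  H4: {#1, #2, #3}
  H5: {}
  H6: {#3}
  H7: {#5}
No 2 sites suffice: every size-2 union leaves at least one demand point uncovered.
But {H1, H3, H7} covers everything, so the minimum is 3.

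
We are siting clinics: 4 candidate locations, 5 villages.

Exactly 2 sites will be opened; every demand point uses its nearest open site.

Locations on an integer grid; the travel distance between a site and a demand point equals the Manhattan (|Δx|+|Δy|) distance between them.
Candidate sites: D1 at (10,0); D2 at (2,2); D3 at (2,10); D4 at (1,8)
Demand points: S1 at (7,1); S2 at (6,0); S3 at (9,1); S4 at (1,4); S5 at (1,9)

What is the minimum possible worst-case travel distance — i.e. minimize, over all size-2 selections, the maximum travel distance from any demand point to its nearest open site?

4

Open {D1, D4}.
  Farthest demand point is S1 at travel distance 4 (to D1); all others are ≤ 4.
With {D1, D3} the worst case is 7.
With {D1, D2} the worst case is 8.
No size-2 selection achieves below 4.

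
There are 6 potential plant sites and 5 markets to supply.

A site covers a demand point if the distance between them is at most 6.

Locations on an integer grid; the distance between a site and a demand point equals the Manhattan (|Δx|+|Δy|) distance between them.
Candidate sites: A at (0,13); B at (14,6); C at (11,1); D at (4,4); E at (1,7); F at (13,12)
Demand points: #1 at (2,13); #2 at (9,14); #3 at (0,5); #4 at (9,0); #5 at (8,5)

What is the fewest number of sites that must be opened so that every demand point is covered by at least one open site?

4

Coverage sets (demand points within 6 of each site):
  A: {#1}
  B: {}
  C: {#4}
  D: {#3, #5}
  E: {#3}
  F: {#2}
No 3 sites suffice: every size-3 union leaves at least one demand point uncovered.
But {A, C, D, F} covers everything, so the minimum is 4.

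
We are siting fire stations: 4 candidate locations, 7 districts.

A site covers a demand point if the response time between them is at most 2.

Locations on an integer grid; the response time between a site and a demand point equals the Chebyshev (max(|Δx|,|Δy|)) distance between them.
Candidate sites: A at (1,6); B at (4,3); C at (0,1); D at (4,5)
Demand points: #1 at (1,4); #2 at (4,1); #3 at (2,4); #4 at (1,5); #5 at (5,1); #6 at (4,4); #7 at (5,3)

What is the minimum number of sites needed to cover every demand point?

Coverage sets (demand points within 2 of each site):
  A: {#1, #3, #4}
  B: {#2, #3, #5, #6, #7}
  C: {}
  D: {#3, #6, #7}
No single site covers all 7 demand points.
But {A, B} covers everything, so the minimum is 2.

2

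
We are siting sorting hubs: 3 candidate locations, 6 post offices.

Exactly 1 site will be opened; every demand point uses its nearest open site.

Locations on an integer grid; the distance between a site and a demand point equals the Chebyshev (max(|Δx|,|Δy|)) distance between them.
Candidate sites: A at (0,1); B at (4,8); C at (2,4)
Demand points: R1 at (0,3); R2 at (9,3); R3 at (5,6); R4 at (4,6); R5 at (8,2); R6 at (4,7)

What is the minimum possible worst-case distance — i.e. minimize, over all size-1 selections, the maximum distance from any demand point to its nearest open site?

Open {B}.
  Farthest demand point is R5 at distance 6 (to B); all others are ≤ 6.
With {C} the worst case is 7.
With {A} the worst case is 9.
No size-1 selection achieves below 6.

6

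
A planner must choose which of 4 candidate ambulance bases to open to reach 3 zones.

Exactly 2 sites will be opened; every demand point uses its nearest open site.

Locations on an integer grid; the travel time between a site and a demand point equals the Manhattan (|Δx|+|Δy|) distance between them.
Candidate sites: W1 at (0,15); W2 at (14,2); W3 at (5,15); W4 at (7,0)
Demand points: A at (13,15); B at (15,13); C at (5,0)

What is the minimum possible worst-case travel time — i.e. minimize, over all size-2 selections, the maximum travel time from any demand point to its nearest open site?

12

Open {W2, W3}.
  Farthest demand point is B at travel time 12 (to W2); all others are ≤ 12.
With {W3, W4} the worst case is 12.
With {W1, W2} the worst case is 13.
No size-2 selection achieves below 12.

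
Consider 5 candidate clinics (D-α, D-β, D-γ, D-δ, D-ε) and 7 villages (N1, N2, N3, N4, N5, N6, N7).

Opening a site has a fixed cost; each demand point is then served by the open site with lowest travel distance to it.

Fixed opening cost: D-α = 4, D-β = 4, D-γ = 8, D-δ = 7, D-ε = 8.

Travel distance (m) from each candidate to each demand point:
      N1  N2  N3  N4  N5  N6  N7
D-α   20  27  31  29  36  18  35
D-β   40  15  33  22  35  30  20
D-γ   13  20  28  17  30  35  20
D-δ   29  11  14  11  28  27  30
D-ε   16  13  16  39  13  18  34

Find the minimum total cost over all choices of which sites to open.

Open {D-β, D-δ, D-ε}: assign each demand point to its cheapest open site.
  N1→D-ε 16, N2→D-δ 11, N3→D-δ 14, N4→D-δ 11, N5→D-ε 13, N6→D-ε 18, N7→D-β 20
  travel distance 103, fixed 19 → total 122.
Compare {D-γ, D-δ, D-ε}: travel distance 100 + fixed 23 = 123.
Compare {D-γ, D-ε}: travel distance 110 + fixed 16 = 126.
Compare {D-α, D-β, D-δ, D-ε}: travel distance 103 + fixed 23 = 126.
All other subsets cost ≥ 123. Minimum total cost: 122.

122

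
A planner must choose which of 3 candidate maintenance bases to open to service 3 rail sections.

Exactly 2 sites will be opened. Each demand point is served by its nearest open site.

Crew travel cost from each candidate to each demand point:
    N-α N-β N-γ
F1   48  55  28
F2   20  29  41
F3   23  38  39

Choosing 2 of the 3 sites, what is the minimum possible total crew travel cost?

Open {F1, F2}.
  N-α→F2 20, N-β→F2 29, N-γ→F1 28  ⇒ total 77.
Compare {F2, F3}: total 88.
Compare {F1, F3}: total 89.

77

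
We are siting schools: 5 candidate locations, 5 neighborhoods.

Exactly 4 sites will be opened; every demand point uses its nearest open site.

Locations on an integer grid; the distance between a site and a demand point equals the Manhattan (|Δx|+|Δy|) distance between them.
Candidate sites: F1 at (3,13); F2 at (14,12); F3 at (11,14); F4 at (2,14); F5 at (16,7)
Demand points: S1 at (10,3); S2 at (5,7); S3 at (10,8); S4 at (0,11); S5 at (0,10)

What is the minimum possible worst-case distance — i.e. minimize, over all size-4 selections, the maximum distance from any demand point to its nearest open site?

Open {F1, F2, F3, F5}.
  Farthest demand point is S1 at distance 10 (to F5); all others are ≤ 10.
With {F1, F2, F4, F5} the worst case is 10.
With {F1, F3, F4, F5} the worst case is 10.
No size-4 selection achieves below 10.

10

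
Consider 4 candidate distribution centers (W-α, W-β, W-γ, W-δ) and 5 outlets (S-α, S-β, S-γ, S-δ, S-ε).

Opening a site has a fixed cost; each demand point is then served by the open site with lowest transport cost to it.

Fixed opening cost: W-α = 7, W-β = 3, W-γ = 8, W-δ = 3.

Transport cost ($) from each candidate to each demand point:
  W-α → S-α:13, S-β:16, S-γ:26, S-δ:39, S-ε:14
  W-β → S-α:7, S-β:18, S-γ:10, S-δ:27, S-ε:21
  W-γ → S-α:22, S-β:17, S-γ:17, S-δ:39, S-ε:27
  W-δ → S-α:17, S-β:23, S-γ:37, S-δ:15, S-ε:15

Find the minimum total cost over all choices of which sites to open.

71

Open {W-β, W-δ}: assign each demand point to its cheapest open site.
  S-α→W-β 7, S-β→W-β 18, S-γ→W-β 10, S-δ→W-δ 15, S-ε→W-δ 15
  transport cost 65, fixed 6 → total 71.
Compare {W-α, W-β, W-δ}: transport cost 62 + fixed 13 = 75.
Compare {W-β, W-γ, W-δ}: transport cost 64 + fixed 14 = 78.
Compare {W-α, W-β, W-γ, W-δ}: transport cost 62 + fixed 21 = 83.
All other subsets cost ≥ 75. Minimum total cost: 71.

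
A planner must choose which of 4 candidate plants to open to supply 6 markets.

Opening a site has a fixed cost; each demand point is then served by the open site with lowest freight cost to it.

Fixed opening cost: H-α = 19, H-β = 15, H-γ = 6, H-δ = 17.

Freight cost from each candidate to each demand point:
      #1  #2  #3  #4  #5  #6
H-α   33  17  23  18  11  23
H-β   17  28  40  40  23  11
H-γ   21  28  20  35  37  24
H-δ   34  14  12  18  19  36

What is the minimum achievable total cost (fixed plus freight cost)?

Open {H-β, H-δ}: assign each demand point to its cheapest open site.
  #1→H-β 17, #2→H-δ 14, #3→H-δ 12, #4→H-δ 18, #5→H-δ 19, #6→H-β 11
  freight cost 91, fixed 32 → total 123.
Compare {H-β, H-γ, H-δ}: freight cost 91 + fixed 38 = 129.
Compare {H-α, H-β}: freight cost 97 + fixed 34 = 131.
Compare {H-γ, H-δ}: freight cost 108 + fixed 23 = 131.
All other subsets cost ≥ 129. Minimum total cost: 123.

123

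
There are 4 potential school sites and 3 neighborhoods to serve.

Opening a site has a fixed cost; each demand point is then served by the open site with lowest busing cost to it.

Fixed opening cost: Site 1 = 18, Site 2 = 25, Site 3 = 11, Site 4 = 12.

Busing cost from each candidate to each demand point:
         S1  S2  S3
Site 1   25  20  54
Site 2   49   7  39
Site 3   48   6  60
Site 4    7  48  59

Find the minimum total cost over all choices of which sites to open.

Open {Site 2, Site 4}: assign each demand point to its cheapest open site.
  S1→Site 4 7, S2→Site 2 7, S3→Site 2 39
  busing cost 53, fixed 37 → total 90.
Compare {Site 3, Site 4}: busing cost 72 + fixed 23 = 95.
Compare {Site 2, Site 3, Site 4}: busing cost 52 + fixed 48 = 100.
Compare {Site 1, Site 2, Site 4}: busing cost 53 + fixed 55 = 108.
All other subsets cost ≥ 95. Minimum total cost: 90.

90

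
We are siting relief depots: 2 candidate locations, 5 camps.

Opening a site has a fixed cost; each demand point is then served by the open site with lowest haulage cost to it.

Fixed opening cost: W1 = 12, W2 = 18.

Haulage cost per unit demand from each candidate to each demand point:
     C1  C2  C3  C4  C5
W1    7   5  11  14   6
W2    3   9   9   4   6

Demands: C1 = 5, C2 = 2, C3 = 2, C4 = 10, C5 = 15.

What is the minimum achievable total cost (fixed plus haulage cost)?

Open {W2}: assign each demand point to its cheapest open site.
  C1→W2 5×3=15, C2→W2 2×9=18, C3→W2 2×9=18, C4→W2 10×4=40, C5→W2 15×6=90
  haulage cost 181, fixed 18 → total 199.
Compare {W1, W2}: haulage cost 173 + fixed 30 = 203.
Compare {W1}: haulage cost 297 + fixed 12 = 309.

199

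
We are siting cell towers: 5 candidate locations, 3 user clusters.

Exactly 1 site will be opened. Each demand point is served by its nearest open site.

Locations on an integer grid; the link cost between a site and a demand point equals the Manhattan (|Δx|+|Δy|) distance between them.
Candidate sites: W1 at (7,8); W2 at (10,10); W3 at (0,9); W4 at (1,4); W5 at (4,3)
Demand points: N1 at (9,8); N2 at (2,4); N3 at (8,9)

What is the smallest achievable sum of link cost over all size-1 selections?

13

Open {W1}.
  N1→W1 2, N2→W1 9, N3→W1 2  ⇒ total 13.
Compare {W2}: total 20.
Compare {W5}: total 23.
No size-1 selection does better; minimum is 13.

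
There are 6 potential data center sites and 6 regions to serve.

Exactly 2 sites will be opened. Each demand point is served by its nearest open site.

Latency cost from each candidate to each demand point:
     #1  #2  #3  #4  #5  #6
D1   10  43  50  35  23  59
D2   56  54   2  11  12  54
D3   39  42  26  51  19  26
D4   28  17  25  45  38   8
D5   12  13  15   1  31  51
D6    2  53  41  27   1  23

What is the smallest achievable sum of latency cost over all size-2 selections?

55

Open {D5, D6}.
  #1→D6 2, #2→D5 13, #3→D5 15, #4→D5 1, #5→D6 1, #6→D6 23  ⇒ total 55.
Compare {D2, D4}: total 78.
Compare {D4, D5}: total 80.
No size-2 selection does better; minimum is 55.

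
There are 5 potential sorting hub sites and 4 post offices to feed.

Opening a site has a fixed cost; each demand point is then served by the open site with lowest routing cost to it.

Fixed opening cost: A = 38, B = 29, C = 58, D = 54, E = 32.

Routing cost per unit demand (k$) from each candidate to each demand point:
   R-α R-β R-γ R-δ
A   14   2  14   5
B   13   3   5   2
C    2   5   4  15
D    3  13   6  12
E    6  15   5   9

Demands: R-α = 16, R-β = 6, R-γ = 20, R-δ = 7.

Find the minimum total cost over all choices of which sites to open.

231

Open {B, C}: assign each demand point to its cheapest open site.
  R-α→C 16×2=32, R-β→B 6×3=18, R-γ→C 20×4=80, R-δ→B 7×2=14
  routing cost 144, fixed 87 → total 231.
Compare {A, C}: routing cost 159 + fixed 96 = 255.
Compare {B, D}: routing cost 180 + fixed 83 = 263.
Compare {A, B, C}: routing cost 138 + fixed 125 = 263.
All other subsets cost ≥ 255. Minimum total cost: 231.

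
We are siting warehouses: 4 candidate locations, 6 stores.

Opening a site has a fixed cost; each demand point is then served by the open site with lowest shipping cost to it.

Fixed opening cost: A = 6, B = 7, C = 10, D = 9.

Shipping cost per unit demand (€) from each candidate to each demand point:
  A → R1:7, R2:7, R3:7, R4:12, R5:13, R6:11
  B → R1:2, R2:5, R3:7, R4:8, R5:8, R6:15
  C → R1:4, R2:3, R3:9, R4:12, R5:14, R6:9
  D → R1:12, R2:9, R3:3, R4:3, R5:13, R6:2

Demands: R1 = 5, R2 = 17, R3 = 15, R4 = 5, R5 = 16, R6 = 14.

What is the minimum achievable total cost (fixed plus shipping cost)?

303

Open {B, C, D}: assign each demand point to its cheapest open site.
  R1→B 5×2=10, R2→C 17×3=51, R3→D 15×3=45, R4→D 5×3=15, R5→B 16×8=128, R6→D 14×2=28
  shipping cost 277, fixed 26 → total 303.
Compare {A, B, C, D}: shipping cost 277 + fixed 32 = 309.
Compare {B, D}: shipping cost 311 + fixed 16 = 327.
Compare {A, B, D}: shipping cost 311 + fixed 22 = 333.
All other subsets cost ≥ 309. Minimum total cost: 303.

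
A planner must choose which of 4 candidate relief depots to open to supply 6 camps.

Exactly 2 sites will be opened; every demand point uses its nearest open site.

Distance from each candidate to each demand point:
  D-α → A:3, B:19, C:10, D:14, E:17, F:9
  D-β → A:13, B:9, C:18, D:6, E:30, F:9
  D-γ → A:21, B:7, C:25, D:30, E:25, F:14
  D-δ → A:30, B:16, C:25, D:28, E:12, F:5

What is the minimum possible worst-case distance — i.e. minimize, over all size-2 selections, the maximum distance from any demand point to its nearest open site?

16

Open {D-α, D-δ}.
  Farthest demand point is B at distance 16 (to D-δ); all others are ≤ 16.
With {D-α, D-β} the worst case is 17.
With {D-α, D-γ} the worst case is 17.
No size-2 selection achieves below 16.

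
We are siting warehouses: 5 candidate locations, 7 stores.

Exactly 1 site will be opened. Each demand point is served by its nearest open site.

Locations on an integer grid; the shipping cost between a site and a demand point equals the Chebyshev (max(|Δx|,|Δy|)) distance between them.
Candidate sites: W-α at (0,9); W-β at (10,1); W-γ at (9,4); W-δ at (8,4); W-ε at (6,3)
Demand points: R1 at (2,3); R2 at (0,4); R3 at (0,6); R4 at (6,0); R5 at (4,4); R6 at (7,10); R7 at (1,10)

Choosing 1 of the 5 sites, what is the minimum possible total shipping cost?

35

Open {W-ε}.
  R1→W-ε 4, R2→W-ε 6, R3→W-ε 6, R4→W-ε 3, R5→W-ε 2, R6→W-ε 7, R7→W-ε 7  ⇒ total 35.
Compare {W-α}: total 36.
Compare {W-δ}: total 43.
No size-1 selection does better; minimum is 35.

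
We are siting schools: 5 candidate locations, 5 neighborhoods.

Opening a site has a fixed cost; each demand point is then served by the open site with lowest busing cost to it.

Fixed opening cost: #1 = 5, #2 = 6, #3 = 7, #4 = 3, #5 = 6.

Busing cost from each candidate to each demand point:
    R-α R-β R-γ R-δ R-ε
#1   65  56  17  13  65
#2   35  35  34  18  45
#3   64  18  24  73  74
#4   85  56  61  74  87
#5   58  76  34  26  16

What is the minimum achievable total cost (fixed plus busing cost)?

Open {#1, #2, #3, #5}: assign each demand point to its cheapest open site.
  R-α→#2 35, R-β→#3 18, R-γ→#1 17, R-δ→#1 13, R-ε→#5 16
  busing cost 99, fixed 24 → total 123.
Compare {#1, #2, #3, #4, #5}: busing cost 99 + fixed 27 = 126.
Compare {#2, #3, #5}: busing cost 111 + fixed 19 = 130.
Compare {#1, #2, #5}: busing cost 116 + fixed 17 = 133.
All other subsets cost ≥ 126. Minimum total cost: 123.

123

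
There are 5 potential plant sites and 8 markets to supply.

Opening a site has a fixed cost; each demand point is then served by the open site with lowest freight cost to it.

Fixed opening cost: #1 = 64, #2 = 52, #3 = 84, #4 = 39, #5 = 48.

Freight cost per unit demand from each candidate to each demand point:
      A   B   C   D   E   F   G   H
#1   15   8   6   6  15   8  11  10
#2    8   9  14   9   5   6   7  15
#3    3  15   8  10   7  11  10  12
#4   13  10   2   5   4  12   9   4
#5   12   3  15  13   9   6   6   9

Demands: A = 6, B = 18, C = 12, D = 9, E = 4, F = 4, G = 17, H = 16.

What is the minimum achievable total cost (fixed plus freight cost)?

Open {#4, #5}: assign each demand point to its cheapest open site.
  A→#5 6×12=72, B→#5 18×3=54, C→#4 12×2=24, D→#4 9×5=45, E→#4 4×4=16, F→#5 4×6=24, G→#5 17×6=102, H→#4 16×4=64
  freight cost 401, fixed 87 → total 488.
Compare {#2, #4, #5}: freight cost 377 + fixed 139 = 516.
Compare {#3, #4, #5}: freight cost 347 + fixed 171 = 518.
Compare {#1, #4, #5}: freight cost 401 + fixed 151 = 552.
All other subsets cost ≥ 516. Minimum total cost: 488.

488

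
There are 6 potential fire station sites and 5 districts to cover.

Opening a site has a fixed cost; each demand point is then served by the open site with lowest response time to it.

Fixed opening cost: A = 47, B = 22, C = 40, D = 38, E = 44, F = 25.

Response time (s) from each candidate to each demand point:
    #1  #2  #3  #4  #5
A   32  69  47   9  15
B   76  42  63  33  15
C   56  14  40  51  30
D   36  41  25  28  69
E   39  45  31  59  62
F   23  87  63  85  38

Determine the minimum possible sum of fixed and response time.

Open {A, C}: assign each demand point to its cheapest open site.
  #1→A 32, #2→C 14, #3→C 40, #4→A 9, #5→A 15
  response time 110, fixed 87 → total 197.
Compare {B, D}: response time 145 + fixed 60 = 205.
Compare {A, D}: response time 122 + fixed 85 = 207.
Compare {C, D}: response time 133 + fixed 78 = 211.
All other subsets cost ≥ 205. Minimum total cost: 197.

197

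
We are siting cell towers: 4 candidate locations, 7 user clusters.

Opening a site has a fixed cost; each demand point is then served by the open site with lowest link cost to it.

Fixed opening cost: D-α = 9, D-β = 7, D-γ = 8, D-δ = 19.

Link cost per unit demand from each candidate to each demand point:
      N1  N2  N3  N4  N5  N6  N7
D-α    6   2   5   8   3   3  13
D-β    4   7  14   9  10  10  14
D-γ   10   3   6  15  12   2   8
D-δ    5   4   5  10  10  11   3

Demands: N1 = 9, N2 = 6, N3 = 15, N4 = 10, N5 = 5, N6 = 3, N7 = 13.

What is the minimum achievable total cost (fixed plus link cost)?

Open {D-α, D-β, D-δ}: assign each demand point to its cheapest open site.
  N1→D-β 9×4=36, N2→D-α 6×2=12, N3→D-α 15×5=75, N4→D-α 10×8=80, N5→D-α 5×3=15, N6→D-α 3×3=9, N7→D-δ 13×3=39
  link cost 266, fixed 35 → total 301.
Compare {D-α, D-δ}: link cost 275 + fixed 28 = 303.
Compare {D-α, D-β, D-γ, D-δ}: link cost 263 + fixed 43 = 306.
Compare {D-α, D-γ, D-δ}: link cost 272 + fixed 36 = 308.
All other subsets cost ≥ 303. Minimum total cost: 301.

301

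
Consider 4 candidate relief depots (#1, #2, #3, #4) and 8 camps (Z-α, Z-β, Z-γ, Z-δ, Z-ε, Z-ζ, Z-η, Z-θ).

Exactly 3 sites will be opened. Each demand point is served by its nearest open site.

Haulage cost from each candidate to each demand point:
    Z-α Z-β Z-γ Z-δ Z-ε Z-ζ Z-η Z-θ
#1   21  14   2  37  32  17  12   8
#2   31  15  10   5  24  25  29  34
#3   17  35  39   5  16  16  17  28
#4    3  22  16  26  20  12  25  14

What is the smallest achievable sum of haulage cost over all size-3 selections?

72

Open {#1, #3, #4}.
  Z-α→#4 3, Z-β→#1 14, Z-γ→#1 2, Z-δ→#3 5, Z-ε→#3 16, Z-ζ→#4 12, Z-η→#1 12, Z-θ→#1 8  ⇒ total 72.
Compare {#1, #2, #4}: total 76.
Compare {#1, #2, #3}: total 90.
No size-3 selection does better; minimum is 72.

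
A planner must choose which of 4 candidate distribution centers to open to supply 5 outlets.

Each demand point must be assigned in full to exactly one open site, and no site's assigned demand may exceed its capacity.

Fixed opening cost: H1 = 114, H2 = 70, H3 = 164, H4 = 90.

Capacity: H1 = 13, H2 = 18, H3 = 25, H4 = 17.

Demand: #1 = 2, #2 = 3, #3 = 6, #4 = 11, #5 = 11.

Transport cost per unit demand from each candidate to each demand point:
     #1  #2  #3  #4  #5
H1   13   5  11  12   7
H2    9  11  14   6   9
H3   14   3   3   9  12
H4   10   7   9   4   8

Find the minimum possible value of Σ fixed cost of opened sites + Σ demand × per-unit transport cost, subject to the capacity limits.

408

Open {H2, H4}; cheapest assignment that respects the capacities:
  H2 (cap 18, load 16): #1, #2, #5 — cost 2×9 + 3×11 + 11×9 = 150
  H4 (cap 17, load 17): #3, #4 — cost 6×9 + 11×4 = 98
  Shipping 248, fixed 160 → total 408.
  Any other capacity-feasible assignment to {H2, H4} ships for at least 248.
Compare {H2, H3}: its best feasible assignment gives total 477.
Compare {H3, H4}: its best feasible assignment gives total 477.
Every other set of open sites that can feasibly serve all demand totals ≥ 477 even under its best assignment. Minimum: 408.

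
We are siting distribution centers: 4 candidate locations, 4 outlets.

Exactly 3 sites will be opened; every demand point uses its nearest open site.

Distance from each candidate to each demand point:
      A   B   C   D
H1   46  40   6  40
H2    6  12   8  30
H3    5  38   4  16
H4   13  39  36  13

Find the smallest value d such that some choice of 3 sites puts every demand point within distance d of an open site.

13

Open {H1, H2, H4}.
  Farthest demand point is D at distance 13 (to H4); all others are ≤ 13.
With {H2, H3, H4} the worst case is 13.
With {H1, H2, H3} the worst case is 16.
No size-3 selection achieves below 13.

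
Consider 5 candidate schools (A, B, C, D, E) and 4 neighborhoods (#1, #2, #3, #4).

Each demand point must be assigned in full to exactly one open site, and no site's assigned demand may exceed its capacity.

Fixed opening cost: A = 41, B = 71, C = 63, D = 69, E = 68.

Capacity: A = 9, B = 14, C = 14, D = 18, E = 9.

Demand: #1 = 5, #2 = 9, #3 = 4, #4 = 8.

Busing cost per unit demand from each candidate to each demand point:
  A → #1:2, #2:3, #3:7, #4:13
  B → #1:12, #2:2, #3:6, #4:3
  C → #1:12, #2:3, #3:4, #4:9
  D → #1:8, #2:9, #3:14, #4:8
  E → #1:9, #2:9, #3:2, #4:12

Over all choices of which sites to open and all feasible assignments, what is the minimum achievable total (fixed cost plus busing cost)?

Open {A, B, C}; cheapest assignment that respects the capacities:
  A (cap 9, load 5): #1 — cost 5×2 = 10
  B (cap 14, load 8): #4 — cost 8×3 = 24
  C (cap 14, load 13): #2, #3 — cost 9×3 + 4×4 = 43
  Shipping 77, fixed 175 → total 252.
  Any other capacity-feasible assignment to {A, B, C} ships for at least 77.
Compare {B, C}: its best feasible assignment gives total 261.
Compare {C, D}: its best feasible assignment gives total 279.
Every other set of open sites that can feasibly serve all demand totals ≥ 261 even under its best assignment. Minimum: 252.

252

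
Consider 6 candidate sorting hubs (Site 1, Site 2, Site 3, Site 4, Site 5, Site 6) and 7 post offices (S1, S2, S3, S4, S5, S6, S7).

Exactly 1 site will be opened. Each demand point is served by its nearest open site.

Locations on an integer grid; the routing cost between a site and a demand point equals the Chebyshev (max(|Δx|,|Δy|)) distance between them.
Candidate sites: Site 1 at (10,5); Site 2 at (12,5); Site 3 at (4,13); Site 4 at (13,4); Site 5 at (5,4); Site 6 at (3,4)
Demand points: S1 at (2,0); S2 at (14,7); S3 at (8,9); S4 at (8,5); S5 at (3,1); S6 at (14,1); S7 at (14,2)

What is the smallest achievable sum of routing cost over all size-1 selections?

33

Open {Site 1}.
  S1→Site 1 8, S2→Site 1 4, S3→Site 1 4, S4→Site 1 2, S5→Site 1 7, S6→Site 1 4, S7→Site 1 4  ⇒ total 33.
Compare {Site 2}: total 36.
Compare {Site 4}: total 39.
No size-1 selection does better; minimum is 33.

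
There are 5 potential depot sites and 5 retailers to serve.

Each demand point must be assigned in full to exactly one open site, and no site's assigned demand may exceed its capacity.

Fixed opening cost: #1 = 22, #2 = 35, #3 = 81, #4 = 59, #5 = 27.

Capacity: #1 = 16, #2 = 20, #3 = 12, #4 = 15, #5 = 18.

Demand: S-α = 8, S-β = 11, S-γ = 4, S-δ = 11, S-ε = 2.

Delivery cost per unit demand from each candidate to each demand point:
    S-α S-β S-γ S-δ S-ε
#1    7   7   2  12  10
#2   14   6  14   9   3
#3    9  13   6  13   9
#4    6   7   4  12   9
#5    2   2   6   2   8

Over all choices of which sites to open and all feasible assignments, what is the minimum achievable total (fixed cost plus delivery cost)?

242

Open {#1, #2, #5}; cheapest assignment that respects the capacities:
  #1 (cap 16, load 12): S-α, S-γ — cost 8×7 + 4×2 = 64
  #2 (cap 20, load 13): S-β, S-ε — cost 11×6 + 2×3 = 72
  #5 (cap 18, load 11): S-δ — cost 11×2 = 22
  Shipping 158, fixed 84 → total 242.
  Any other capacity-feasible assignment to {#1, #2, #5} ships for at least 158.
Compare {#1, #4, #5}: its best feasible assignment gives total 279.
Compare {#2, #4, #5}: its best feasible assignment gives total 279.
Every other set of open sites that can feasibly serve all demand totals ≥ 279 even under its best assignment. Minimum: 242.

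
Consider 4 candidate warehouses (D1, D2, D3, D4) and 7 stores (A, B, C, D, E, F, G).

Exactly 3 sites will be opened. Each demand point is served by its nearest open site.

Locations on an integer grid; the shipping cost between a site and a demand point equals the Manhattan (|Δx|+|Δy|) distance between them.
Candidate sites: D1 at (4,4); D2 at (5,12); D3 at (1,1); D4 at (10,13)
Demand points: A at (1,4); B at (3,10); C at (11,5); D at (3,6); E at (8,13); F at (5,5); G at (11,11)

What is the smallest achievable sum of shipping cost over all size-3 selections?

Open {D1, D2, D4}.
  A→D1 3, B→D2 4, C→D1 8, D→D1 3, E→D4 2, F→D1 2, G→D4 3  ⇒ total 25.
Compare {D1, D3, D4}: total 28.
Compare {D1, D2, D3}: total 31.
No size-3 selection does better; minimum is 25.

25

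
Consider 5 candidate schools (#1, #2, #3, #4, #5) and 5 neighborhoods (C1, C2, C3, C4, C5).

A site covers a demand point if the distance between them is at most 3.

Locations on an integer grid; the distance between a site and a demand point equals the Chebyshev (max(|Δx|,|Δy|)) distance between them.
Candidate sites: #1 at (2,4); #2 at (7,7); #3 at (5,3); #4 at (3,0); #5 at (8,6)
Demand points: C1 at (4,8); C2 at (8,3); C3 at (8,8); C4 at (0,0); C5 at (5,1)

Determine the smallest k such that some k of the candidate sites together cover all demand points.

3

Coverage sets (demand points within 3 of each site):
  #1: {C5}
  #2: {C1, C3}
  #3: {C2, C5}
  #4: {C4, C5}
  #5: {C2, C3}
No 2 sites suffice: every size-2 union leaves at least one demand point uncovered.
But {#2, #3, #4} covers everything, so the minimum is 3.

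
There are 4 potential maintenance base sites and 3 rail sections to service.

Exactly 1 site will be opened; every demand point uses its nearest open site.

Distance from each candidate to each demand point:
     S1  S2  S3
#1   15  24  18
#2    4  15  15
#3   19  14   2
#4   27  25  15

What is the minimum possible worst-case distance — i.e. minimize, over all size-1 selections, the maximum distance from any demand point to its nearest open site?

Open {#2}.
  Farthest demand point is S2 at distance 15 (to #2); all others are ≤ 15.
With {#3} the worst case is 19.
With {#1} the worst case is 24.
No size-1 selection achieves below 15.

15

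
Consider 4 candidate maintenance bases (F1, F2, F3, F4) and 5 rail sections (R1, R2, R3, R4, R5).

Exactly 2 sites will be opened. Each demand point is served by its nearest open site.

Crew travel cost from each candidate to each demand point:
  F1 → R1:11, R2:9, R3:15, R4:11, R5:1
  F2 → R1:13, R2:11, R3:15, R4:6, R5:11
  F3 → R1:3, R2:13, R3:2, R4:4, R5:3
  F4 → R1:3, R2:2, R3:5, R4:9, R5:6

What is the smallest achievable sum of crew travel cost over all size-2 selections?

14

Open {F3, F4}.
  R1→F3 3, R2→F4 2, R3→F3 2, R4→F3 4, R5→F3 3  ⇒ total 14.
Compare {F1, F3}: total 19.
Compare {F1, F4}: total 20.
No size-2 selection does better; minimum is 14.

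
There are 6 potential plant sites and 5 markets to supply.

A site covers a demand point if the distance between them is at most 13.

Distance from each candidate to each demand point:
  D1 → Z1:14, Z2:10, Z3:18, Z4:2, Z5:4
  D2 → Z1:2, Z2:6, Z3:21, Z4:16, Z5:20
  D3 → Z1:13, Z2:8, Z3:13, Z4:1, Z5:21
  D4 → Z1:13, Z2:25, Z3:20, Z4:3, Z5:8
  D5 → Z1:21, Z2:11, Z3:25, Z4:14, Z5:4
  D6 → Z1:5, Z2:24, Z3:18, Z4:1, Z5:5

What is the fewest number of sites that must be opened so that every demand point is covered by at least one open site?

Coverage sets (demand points within 13 of each site):
  D1: {Z2, Z4, Z5}
  D2: {Z1, Z2}
  D3: {Z1, Z2, Z3, Z4}
  D4: {Z1, Z4, Z5}
  D5: {Z2, Z5}
  D6: {Z1, Z4, Z5}
No single site covers all 5 demand points.
But {D1, D3} covers everything, so the minimum is 2.

2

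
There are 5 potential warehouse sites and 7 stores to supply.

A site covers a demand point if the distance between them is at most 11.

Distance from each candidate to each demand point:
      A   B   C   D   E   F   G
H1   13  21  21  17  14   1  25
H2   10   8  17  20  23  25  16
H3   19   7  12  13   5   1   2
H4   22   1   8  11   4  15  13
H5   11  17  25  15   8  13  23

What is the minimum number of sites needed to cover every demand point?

Coverage sets (demand points within 11 of each site):
  H1: {F}
  H2: {A, B}
  H3: {B, E, F, G}
  H4: {B, C, D, E}
  H5: {A, E}
No 2 sites suffice: every size-2 union leaves at least one demand point uncovered.
But {H2, H3, H4} covers everything, so the minimum is 3.

3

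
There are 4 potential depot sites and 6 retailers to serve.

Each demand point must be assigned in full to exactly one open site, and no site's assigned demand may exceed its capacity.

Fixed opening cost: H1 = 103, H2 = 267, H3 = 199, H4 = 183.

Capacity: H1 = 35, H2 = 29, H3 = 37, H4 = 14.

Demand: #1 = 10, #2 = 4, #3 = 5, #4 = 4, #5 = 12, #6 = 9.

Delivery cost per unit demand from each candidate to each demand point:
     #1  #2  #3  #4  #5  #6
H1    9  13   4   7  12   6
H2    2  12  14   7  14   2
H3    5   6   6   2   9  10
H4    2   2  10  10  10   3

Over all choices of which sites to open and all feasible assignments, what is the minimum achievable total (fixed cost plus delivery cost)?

560

Open {H1, H4}; cheapest assignment that respects the capacities:
  H1 (cap 35, load 30): #3, #4, #5, #6 — cost 5×4 + 4×7 + 12×12 + 9×6 = 246
  H4 (cap 14, load 14): #1, #2 — cost 10×2 + 4×2 = 28
  Shipping 274, fixed 286 → total 560.
  Any other capacity-feasible assignment to {H1, H4} ships for at least 274.
Compare {H1, H3}: its best feasible assignment gives total 566.
Compare {H3, H4}: its best feasible assignment gives total 613.
Every other set of open sites that can feasibly serve all demand totals ≥ 566 even under its best assignment. Minimum: 560.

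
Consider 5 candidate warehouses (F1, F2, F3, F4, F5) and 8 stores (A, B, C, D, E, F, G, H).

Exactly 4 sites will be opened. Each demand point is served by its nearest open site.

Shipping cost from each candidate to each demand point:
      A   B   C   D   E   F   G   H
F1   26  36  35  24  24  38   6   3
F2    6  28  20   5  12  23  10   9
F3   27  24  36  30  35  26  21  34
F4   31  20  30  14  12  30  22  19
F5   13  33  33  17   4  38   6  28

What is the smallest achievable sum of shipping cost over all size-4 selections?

Open {F1, F2, F4, F5}.
  A→F2 6, B→F4 20, C→F2 20, D→F2 5, E→F5 4, F→F2 23, G→F1 6, H→F1 3  ⇒ total 87.
Compare {F1, F2, F3, F5}: total 91.
Compare {F2, F3, F4, F5}: total 93.
No size-4 selection does better; minimum is 87.

87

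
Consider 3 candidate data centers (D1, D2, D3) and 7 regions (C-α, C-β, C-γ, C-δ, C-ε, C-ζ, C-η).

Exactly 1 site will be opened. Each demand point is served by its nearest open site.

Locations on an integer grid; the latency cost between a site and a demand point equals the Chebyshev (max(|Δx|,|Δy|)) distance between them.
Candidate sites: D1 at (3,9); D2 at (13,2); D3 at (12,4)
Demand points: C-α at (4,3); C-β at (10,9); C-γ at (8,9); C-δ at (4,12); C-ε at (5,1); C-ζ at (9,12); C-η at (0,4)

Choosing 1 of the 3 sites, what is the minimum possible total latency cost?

Open {D1}.
  C-α→D1 6, C-β→D1 7, C-γ→D1 5, C-δ→D1 3, C-ε→D1 8, C-ζ→D1 6, C-η→D1 5  ⇒ total 40.
Compare {D3}: total 53.
Compare {D2}: total 64.

40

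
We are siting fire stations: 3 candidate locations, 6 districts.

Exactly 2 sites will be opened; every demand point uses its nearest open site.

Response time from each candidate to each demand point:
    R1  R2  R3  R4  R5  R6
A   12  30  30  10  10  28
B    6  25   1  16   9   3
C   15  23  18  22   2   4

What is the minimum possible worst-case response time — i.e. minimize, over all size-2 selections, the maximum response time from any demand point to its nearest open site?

23

Open {A, C}.
  Farthest demand point is R2 at response time 23 (to C); all others are ≤ 23.
With {B, C} the worst case is 23.
With {A, B} the worst case is 25.
No size-2 selection achieves below 23.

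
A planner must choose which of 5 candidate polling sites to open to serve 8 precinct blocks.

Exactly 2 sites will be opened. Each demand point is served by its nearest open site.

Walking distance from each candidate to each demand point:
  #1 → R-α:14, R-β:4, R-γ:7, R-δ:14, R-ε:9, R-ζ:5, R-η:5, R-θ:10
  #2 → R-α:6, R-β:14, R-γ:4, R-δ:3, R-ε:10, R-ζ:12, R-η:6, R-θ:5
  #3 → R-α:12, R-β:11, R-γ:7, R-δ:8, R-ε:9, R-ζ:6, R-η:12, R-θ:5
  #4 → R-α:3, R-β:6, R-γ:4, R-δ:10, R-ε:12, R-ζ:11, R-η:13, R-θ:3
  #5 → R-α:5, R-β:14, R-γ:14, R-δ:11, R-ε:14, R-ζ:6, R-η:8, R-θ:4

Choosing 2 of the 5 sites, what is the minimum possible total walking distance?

Open {#1, #2}.
  R-α→#2 6, R-β→#1 4, R-γ→#2 4, R-δ→#2 3, R-ε→#1 9, R-ζ→#1 5, R-η→#1 5, R-θ→#2 5  ⇒ total 41.
Compare {#1, #4}: total 43.
Compare {#2, #4}: total 46.
No size-2 selection does better; minimum is 41.

41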